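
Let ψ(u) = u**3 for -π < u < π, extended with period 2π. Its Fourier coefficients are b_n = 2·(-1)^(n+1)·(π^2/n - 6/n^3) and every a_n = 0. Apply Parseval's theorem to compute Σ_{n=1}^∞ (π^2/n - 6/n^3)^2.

Parseval: Σ b_n^2 = (1/π) ∫_{-π}^{π} ψ(u)^2 du = 2*pi**6/7.
b_n^2 = 4·(π^2/n - 6/n^3)^2, so the sum equals (2*pi**6/7)/4 = pi**6/14.

pi**6/14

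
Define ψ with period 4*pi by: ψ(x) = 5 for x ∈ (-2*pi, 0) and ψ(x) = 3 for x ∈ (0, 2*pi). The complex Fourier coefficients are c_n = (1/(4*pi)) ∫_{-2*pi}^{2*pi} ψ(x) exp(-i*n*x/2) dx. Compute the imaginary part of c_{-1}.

-2/pi

Since ψ is real-valued, Im(c_{-1}) = -(1/(4*pi)) ∫_{-2*pi}^{2*pi} ψ(x) sin(-x/2) dx = b_{1}/2.
Split the integral at the breakpoints.
Directly, an antiderivative of (5) sin(-x/2) is 10*cos(x/2); evaluating from -2*pi to 0: ∫_{-2*pi}^{0} (5) sin(-x/2) dx = (10) - (-10) = 20.
Directly, an antiderivative of (3) sin(-x/2) is 6*cos(x/2); evaluating from 0 to 2*pi: ∫_{0}^{2*pi} (3) sin(-x/2) dx = (-6) - (6) = -12.
So ∫_{-2*pi}^{2*pi} ψ(x) sin(-x/2) dx = 8.
Hence Im(c_{-1}) = (-1/(4*pi))·(8) = -2/pi.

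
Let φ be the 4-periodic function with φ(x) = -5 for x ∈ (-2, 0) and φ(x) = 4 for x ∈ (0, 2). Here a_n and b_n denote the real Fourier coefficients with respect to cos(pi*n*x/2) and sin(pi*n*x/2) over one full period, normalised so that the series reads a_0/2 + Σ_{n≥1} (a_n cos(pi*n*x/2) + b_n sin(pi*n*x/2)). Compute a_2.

a_2 = 1/2 ∫_{-2}^{2} φ(x) cos(pi*x) dx.
Split the integral at the breakpoints.
Directly, an antiderivative of (-5) cos(pi*x) is -5*sin(pi*x)/pi; evaluating from -2 to 0: ∫_{-2}^{0} (-5) cos(pi*x) dx = (0) - (0) = 0.
Directly, an antiderivative of (4) cos(pi*x) is 4*sin(pi*x)/pi; evaluating from 0 to 2: ∫_{0}^{2} (4) cos(pi*x) dx = (0) - (0) = 0.
Summing the pieces and multiplying by (1/2) gives a_2 = 0.

0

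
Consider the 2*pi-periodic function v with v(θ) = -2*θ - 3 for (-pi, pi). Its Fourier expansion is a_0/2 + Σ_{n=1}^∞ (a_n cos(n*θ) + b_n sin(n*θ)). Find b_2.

b_2 = 1/pi ∫_{-pi}^{pi} v(θ) sin(2*θ) dθ.
Integrating by parts (boundary term plus one more integral), an antiderivative of (-2*θ - 3) sin(2*θ) is θ*cos(2*θ) - sin(2*θ)/2 + 3*cos(2*θ)/2; evaluating from -pi to pi: ∫_{-pi}^{pi} (-2*θ - 3) sin(2*θ) dθ = (3/2 + pi) - (3/2 - pi) = 2*pi.
Hence b_2 = (1/pi)·(2*pi) = 2.

2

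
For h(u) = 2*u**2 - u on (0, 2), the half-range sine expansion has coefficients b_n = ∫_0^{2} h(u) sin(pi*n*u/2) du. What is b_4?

-3/pi

b_4 = ∫_0^{2} (2*u**2 - u) sin(2*pi*u) du.
Integrating by parts twice (tabular method), an antiderivative of (2*u**2 - u) sin(2*pi*u) is -u**2*cos(2*pi*u)/pi + u*sin(2*pi*u)/pi**2 + u*cos(2*pi*u)/(2*pi) - sin(2*pi*u)/(4*pi**2) + cos(2*pi*u)/(2*pi**3); evaluating from 0 to 2: ∫_{0}^{2} (2*u**2 - u) sin(2*pi*u) du = (-3/pi + 1/(2*pi**3)) - (1/(2*pi**3)) = -3/pi.
Hence b_4 = -3/pi.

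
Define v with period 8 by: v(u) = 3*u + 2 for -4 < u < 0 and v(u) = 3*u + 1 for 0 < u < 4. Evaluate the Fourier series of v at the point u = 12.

3/2

u = 12 differs from u = 4 by 1 full period(s), and the series is 8-periodic.
At u = 4 the one-sided limits are v(4^-) = 13 and v(4^+) = -10.
By Dirichlet's theorem the series converges to their average, [(13) + (-10)]/2 = 3/2.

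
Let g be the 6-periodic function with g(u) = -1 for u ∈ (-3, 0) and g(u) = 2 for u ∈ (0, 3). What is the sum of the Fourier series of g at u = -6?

1/2

u = -6 differs from u = 0 by -1 full period(s), and the series is 6-periodic.
At u = 0 the one-sided limits are g(0^-) = -1 and g(0^+) = 2.
By Dirichlet's theorem the series converges to their average, [(-1) + (2)]/2 = 1/2.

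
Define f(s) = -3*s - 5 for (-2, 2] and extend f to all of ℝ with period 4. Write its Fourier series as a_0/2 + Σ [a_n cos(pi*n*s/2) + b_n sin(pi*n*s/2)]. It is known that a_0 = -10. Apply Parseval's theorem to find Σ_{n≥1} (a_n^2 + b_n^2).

Parseval: a_0^2/2 + Σ_{n≥1} (a_n^2+b_n^2) = 1/2 ∫_{-2}^{2} f(s)^2 ds = 74.
Subtract a_0^2/2 = 50: Σ (a_n^2+b_n^2) = 24.

24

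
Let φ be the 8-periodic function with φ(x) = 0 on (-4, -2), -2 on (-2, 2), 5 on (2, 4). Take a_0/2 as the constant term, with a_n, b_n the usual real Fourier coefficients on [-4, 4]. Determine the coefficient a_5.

a_5 = 1/4 ∫_{-4}^{4} φ(x) cos(5*pi*x/4) dx.
Split the integral at the breakpoints.
∫_{-4}^{-2} (0) cos(5*pi*x/4) dx = 0.
Directly, an antiderivative of (-2) cos(5*pi*x/4) is -8*sin(5*pi*x/4)/(5*pi); evaluating from -2 to 2: ∫_{-2}^{2} (-2) cos(5*pi*x/4) dx = (-8/(5*pi)) - (8/(5*pi)) = -16/(5*pi).
Directly, an antiderivative of (5) cos(5*pi*x/4) is 4*sin(5*pi*x/4)/pi; evaluating from 2 to 4: ∫_{2}^{4} (5) cos(5*pi*x/4) dx = (0) - (4/pi) = -4/pi.
Summing the pieces and multiplying by (1/4) gives a_5 = -9/(5*pi).

-9/(5*pi)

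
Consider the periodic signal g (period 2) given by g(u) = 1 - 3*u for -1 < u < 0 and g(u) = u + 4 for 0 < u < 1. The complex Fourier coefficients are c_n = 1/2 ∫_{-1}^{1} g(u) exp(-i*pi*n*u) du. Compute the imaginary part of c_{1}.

-2/pi

Since g is real-valued, Im(c_{1}) = -1/2 ∫_{-1}^{1} g(u) sin(pi*u) du = -b_{1}/2.
Split the integral at the breakpoints.
Integrating by parts (boundary term plus one more integral), an antiderivative of (1 - 3*u) sin(pi*u) is 3*u*cos(pi*u)/pi - 3*sin(pi*u)/pi**2 - cos(pi*u)/pi; evaluating from -1 to 0: ∫_{-1}^{0} (1 - 3*u) sin(pi*u) du = (-1/pi) - (4/pi) = -5/pi.
Integrating by parts (boundary term plus one more integral), an antiderivative of (u + 4) sin(pi*u) is -u*cos(pi*u)/pi + sin(pi*u)/pi**2 - 4*cos(pi*u)/pi; evaluating from 0 to 1: ∫_{0}^{1} (u + 4) sin(pi*u) du = (5/pi) - (-4/pi) = 9/pi.
So ∫_{-1}^{1} g(u) sin(pi*u) du = 4/pi.
Hence Im(c_{1}) = (-1/2)·(4/pi) = -2/pi.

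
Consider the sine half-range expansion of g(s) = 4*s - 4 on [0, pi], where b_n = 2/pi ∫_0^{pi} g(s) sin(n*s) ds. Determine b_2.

-4

b_2 = 2/pi ∫_0^{pi} (4*s - 4) sin(2*s) ds.
Integrating by parts (boundary term plus one more integral), an antiderivative of (4*s - 4) sin(2*s) is -2*s*cos(2*s) + sin(2*s) + 2*cos(2*s); evaluating from 0 to pi: ∫_{0}^{pi} (4*s - 4) sin(2*s) ds = (2 - 2*pi) - (2) = -2*pi.
Hence b_2 = (2/pi)·(-2*pi) = -4.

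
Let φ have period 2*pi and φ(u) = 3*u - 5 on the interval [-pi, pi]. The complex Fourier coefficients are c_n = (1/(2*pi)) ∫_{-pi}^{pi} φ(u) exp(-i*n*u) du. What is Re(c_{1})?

Since φ is real-valued, Re(c_{1}) = (1/(2*pi)) ∫_{-pi}^{pi} φ(u) cos(u) du = a_{1}/2.
Integrating by parts (boundary term plus one more integral), an antiderivative of (3*u - 5) cos(u) is 3*u*sin(u) - 5*sin(u) + 3*cos(u); evaluating from -pi to pi: ∫_{-pi}^{pi} (3*u - 5) cos(u) du = (-3) - (-3) = 0.
Hence Re(c_{1}) = (1/(2*pi))·(0) = 0.

0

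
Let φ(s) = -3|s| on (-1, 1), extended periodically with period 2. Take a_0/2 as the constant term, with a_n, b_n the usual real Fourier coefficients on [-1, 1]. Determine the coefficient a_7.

12/(49*pi**2)

a_7 = ∫_{-1}^{1} φ(s) cos(7*pi*s) ds.
φ is even and cos(7*pi*s) is even, so the integrand is even and a_7 = 2 ∫_0^{1} φ(s) cos(7*pi*s) ds.
Integrating by parts (boundary term plus one more integral), an antiderivative of (-3*s) cos(7*pi*s) is -3*s*sin(7*pi*s)/(7*pi) - 3*cos(7*pi*s)/(49*pi**2); evaluating from 0 to 1: ∫_{0}^{1} (-3*s) cos(7*pi*s) ds = (3/(49*pi**2)) - (-3/(49*pi**2)) = 6/(49*pi**2).
Hence a_7 = 2·(6/(49*pi**2)) = 12/(49*pi**2).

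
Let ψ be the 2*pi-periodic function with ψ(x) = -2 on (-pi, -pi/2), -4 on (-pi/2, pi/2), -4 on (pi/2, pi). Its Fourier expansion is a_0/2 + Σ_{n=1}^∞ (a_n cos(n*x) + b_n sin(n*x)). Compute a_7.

2/(7*pi)

a_7 = 1/pi ∫_{-pi}^{pi} ψ(x) cos(7*x) dx.
Split the integral at the breakpoints.
Directly, an antiderivative of (-2) cos(7*x) is -2*sin(7*x)/7; evaluating from -pi to -pi/2: ∫_{-pi}^{-pi/2} (-2) cos(7*x) dx = (-2/7) - (0) = -2/7.
Directly, an antiderivative of (-4) cos(7*x) is -4*sin(7*x)/7; evaluating from -pi/2 to pi/2: ∫_{-pi/2}^{pi/2} (-4) cos(7*x) dx = (4/7) - (-4/7) = 8/7.
Directly, an antiderivative of (-4) cos(7*x) is -4*sin(7*x)/7; evaluating from pi/2 to pi: ∫_{pi/2}^{pi} (-4) cos(7*x) dx = (0) - (4/7) = -4/7.
Summing the pieces and multiplying by (1/pi) gives a_7 = 2/(7*pi).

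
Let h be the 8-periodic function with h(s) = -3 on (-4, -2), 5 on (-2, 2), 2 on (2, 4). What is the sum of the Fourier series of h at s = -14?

7/2

s = -14 differs from s = 2 by -2 full period(s), and the series is 8-periodic.
At s = 2 the one-sided limits are h(2^-) = 5 and h(2^+) = 2.
By Dirichlet's theorem the series converges to their average, [(5) + (2)]/2 = 7/2.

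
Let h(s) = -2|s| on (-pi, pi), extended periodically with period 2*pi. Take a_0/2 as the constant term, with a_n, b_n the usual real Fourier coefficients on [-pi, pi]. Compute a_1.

8/pi

a_1 = 1/pi ∫_{-pi}^{pi} h(s) cos(s) ds.
h is even and cos(s) is even, so the integrand is even and a_1 = 2/pi ∫_0^{pi} h(s) cos(s) ds.
Integrating by parts (boundary term plus one more integral), an antiderivative of (-2*s) cos(s) is -2*s*sin(s) - 2*cos(s); evaluating from 0 to pi: ∫_{0}^{pi} (-2*s) cos(s) ds = (2) - (-2) = 4.
Hence a_1 = (2/pi)·(4) = 8/pi.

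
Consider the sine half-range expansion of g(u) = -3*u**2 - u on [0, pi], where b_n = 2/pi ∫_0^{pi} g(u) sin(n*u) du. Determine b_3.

-2*pi - 2/3 + 8/(9*pi)

b_3 = 2/pi ∫_0^{pi} (-3*u**2 - u) sin(3*u) du.
Integrating by parts twice (tabular method), an antiderivative of (-3*u**2 - u) sin(3*u) is u**2*cos(3*u) - 2*u*sin(3*u)/3 + u*cos(3*u)/3 - sin(3*u)/9 - 2*cos(3*u)/9; evaluating from 0 to pi: ∫_{0}^{pi} (-3*u**2 - u) sin(3*u) du = (-pi**2 - pi/3 + 2/9) - (-2/9) = -pi**2 - pi/3 + 4/9.
Hence b_3 = (2/pi)·(-pi**2 - pi/3 + 4/9) = -2*pi - 2/3 + 8/(9*pi).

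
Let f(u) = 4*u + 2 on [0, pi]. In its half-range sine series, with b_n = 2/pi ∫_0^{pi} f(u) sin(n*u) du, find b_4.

b_4 = 2/pi ∫_0^{pi} (4*u + 2) sin(4*u) du.
Integrating by parts (boundary term plus one more integral), an antiderivative of (4*u + 2) sin(4*u) is -u*cos(4*u) + sin(4*u)/4 - cos(4*u)/2; evaluating from 0 to pi: ∫_{0}^{pi} (4*u + 2) sin(4*u) du = (-pi - 1/2) - (-1/2) = -pi.
Hence b_4 = (2/pi)·(-pi) = -2.

-2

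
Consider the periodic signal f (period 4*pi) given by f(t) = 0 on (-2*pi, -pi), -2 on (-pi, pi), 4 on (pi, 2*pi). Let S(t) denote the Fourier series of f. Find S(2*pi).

2

t = 2*pi differs from t = -2*pi by 1 full period(s), and the series is 4*pi-periodic.
At t = -2*pi the one-sided limits are f(-2*pi^-) = 4 and f(-2*pi^+) = 0.
By Dirichlet's theorem the series converges to their average, [(4) + (0)]/2 = 2.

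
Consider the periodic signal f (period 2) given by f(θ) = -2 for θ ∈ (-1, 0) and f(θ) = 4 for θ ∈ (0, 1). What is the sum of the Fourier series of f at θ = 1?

1

At θ = 1 the one-sided limits are f(1^-) = 4 and f(1^+) = -2.
By Dirichlet's theorem the series converges to their average, [(4) + (-2)]/2 = 1.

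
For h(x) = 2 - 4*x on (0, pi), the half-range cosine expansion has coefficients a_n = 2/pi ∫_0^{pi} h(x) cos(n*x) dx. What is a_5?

16/(25*pi)

a_5 = 2/pi ∫_0^{pi} (2 - 4*x) cos(5*x) dx.
Integrating by parts (boundary term plus one more integral), an antiderivative of (2 - 4*x) cos(5*x) is -4*x*sin(5*x)/5 + 2*sin(5*x)/5 - 4*cos(5*x)/25; evaluating from 0 to pi: ∫_{0}^{pi} (2 - 4*x) cos(5*x) dx = (4/25) - (-4/25) = 8/25.
Hence a_5 = (2/pi)·(8/25) = 16/(25*pi).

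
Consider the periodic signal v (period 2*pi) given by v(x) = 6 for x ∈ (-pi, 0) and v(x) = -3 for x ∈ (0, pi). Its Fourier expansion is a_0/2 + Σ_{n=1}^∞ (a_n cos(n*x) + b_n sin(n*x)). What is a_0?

a_0 = 1/pi ∫_{-pi}^{pi} v(x) dx = 1/pi · (3*pi) = 3.

3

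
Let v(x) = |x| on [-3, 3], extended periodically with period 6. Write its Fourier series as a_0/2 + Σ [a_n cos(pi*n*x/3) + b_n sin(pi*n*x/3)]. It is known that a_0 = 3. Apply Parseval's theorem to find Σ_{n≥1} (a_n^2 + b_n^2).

3/2

Parseval: a_0^2/2 + Σ_{n≥1} (a_n^2+b_n^2) = 1/3 ∫_{-3}^{3} v(x)^2 dx = 6.
Subtract a_0^2/2 = 9/2: Σ (a_n^2+b_n^2) = 3/2.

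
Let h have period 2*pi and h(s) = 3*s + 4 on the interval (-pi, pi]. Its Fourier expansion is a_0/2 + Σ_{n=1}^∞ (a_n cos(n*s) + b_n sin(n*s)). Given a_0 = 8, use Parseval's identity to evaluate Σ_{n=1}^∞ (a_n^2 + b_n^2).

6*pi**2

Parseval: a_0^2/2 + Σ_{n≥1} (a_n^2+b_n^2) = 1/pi ∫_{-pi}^{pi} h(s)^2 ds = 32 + 6*pi**2.
Subtract a_0^2/2 = 32: Σ (a_n^2+b_n^2) = 6*pi**2.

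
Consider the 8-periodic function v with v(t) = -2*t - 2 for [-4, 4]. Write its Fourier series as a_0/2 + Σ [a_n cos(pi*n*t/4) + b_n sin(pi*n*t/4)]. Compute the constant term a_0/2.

-2

a_0 = 1/4 ∫_{-4}^{4} v(t) dt = 1/4 · (-16) = -4.
So the constant term a_0/2 = -2.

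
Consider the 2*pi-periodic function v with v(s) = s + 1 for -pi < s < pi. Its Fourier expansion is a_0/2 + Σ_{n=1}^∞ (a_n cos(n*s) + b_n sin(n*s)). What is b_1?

b_1 = 1/pi ∫_{-pi}^{pi} v(s) sin(s) ds.
Integrating by parts (boundary term plus one more integral), an antiderivative of (s + 1) sin(s) is -s*cos(s) + sin(s) - cos(s); evaluating from -pi to pi: ∫_{-pi}^{pi} (s + 1) sin(s) ds = (1 + pi) - (1 - pi) = 2*pi.
Hence b_1 = (1/pi)·(2*pi) = 2.

2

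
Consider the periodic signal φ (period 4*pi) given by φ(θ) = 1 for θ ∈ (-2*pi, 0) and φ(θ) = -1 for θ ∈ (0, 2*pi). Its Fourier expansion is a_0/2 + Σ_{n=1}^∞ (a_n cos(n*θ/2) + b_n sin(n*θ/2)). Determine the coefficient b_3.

b_3 = (1/(2*pi)) ∫_{-2*pi}^{2*pi} φ(θ) sin(3*θ/2) dθ.
φ is odd and sin(3*θ/2) is odd, so the integrand is even and b_3 = 1/pi ∫_0^{2*pi} φ(θ) sin(3*θ/2) dθ.
Directly, an antiderivative of (-1) sin(3*θ/2) is 2*cos(3*θ/2)/3; evaluating from 0 to 2*pi: ∫_{0}^{2*pi} (-1) sin(3*θ/2) dθ = (-2/3) - (2/3) = -4/3.
Hence b_3 = (1/pi)·(-4/3) = -4/(3*pi).

-4/(3*pi)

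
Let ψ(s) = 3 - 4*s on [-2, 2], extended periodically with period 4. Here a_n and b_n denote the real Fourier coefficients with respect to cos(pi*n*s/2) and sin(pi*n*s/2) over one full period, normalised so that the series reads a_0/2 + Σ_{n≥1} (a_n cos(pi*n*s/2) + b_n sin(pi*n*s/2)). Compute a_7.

0

a_7 = 1/2 ∫_{-2}^{2} ψ(s) cos(7*pi*s/2) ds.
Integrating by parts (boundary term plus one more integral), an antiderivative of (3 - 4*s) cos(7*pi*s/2) is -8*s*sin(7*pi*s/2)/(7*pi) + 6*sin(7*pi*s/2)/(7*pi) - 16*cos(7*pi*s/2)/(49*pi**2); evaluating from -2 to 2: ∫_{-2}^{2} (3 - 4*s) cos(7*pi*s/2) ds = (16/(49*pi**2)) - (16/(49*pi**2)) = 0.
Hence a_7 = (1/2)·(0) = 0.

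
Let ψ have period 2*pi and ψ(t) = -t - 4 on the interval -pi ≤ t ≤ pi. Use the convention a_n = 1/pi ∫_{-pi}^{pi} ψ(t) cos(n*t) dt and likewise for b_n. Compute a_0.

-8

a_0 = 1/pi ∫_{-pi}^{pi} ψ(t) dt = 1/pi · (-8*pi) = -8.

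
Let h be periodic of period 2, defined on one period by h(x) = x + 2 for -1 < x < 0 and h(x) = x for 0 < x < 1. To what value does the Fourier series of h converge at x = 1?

h is continuous at x = 1 with value 1, so the series converges to 1 there.

1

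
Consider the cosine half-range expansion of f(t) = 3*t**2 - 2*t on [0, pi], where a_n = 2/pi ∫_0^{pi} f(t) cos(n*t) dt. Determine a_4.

a_4 = 2/pi ∫_0^{pi} (3*t**2 - 2*t) cos(4*t) dt.
Integrating by parts twice (tabular method), an antiderivative of (3*t**2 - 2*t) cos(4*t) is 3*t**2*sin(4*t)/4 - t*sin(4*t)/2 + 3*t*cos(4*t)/8 - 3*sin(4*t)/32 - cos(4*t)/8; evaluating from 0 to pi: ∫_{0}^{pi} (3*t**2 - 2*t) cos(4*t) dt = (-1/8 + 3*pi/8) - (-1/8) = 3*pi/8.
Hence a_4 = (2/pi)·(3*pi/8) = 3/4.

3/4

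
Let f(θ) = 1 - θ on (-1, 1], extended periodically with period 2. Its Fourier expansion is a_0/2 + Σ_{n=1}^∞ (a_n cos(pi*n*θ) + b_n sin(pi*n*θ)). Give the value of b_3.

b_3 = ∫_{-1}^{1} f(θ) sin(3*pi*θ) dθ.
Integrating by parts (boundary term plus one more integral), an antiderivative of (1 - θ) sin(3*pi*θ) is θ*cos(3*pi*θ)/(3*pi) - sin(3*pi*θ)/(9*pi**2) - cos(3*pi*θ)/(3*pi); evaluating from -1 to 1: ∫_{-1}^{1} (1 - θ) sin(3*pi*θ) dθ = (0) - (2/(3*pi)) = -2/(3*pi).
Hence b_3 = -2/(3*pi).

-2/(3*pi)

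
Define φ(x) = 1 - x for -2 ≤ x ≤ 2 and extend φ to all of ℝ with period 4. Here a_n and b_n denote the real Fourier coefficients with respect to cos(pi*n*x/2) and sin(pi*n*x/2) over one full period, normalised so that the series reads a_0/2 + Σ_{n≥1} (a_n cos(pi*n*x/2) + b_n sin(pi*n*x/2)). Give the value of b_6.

b_6 = 1/2 ∫_{-2}^{2} φ(x) sin(3*pi*x) dx.
Integrating by parts (boundary term plus one more integral), an antiderivative of (1 - x) sin(3*pi*x) is x*cos(3*pi*x)/(3*pi) - sin(3*pi*x)/(9*pi**2) - cos(3*pi*x)/(3*pi); evaluating from -2 to 2: ∫_{-2}^{2} (1 - x) sin(3*pi*x) dx = (1/(3*pi)) - (-1/pi) = 4/(3*pi).
Hence b_6 = (1/2)·(4/(3*pi)) = 2/(3*pi).

2/(3*pi)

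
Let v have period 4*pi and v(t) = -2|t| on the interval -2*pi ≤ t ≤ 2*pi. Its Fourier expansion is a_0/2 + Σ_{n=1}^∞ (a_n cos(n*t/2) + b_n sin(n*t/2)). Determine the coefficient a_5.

16/(25*pi)

a_5 = (1/(2*pi)) ∫_{-2*pi}^{2*pi} v(t) cos(5*t/2) dt.
v is even and cos(5*t/2) is even, so the integrand is even and a_5 = 1/pi ∫_0^{2*pi} v(t) cos(5*t/2) dt.
Integrating by parts (boundary term plus one more integral), an antiderivative of (-2*t) cos(5*t/2) is -4*t*sin(5*t/2)/5 - 8*cos(5*t/2)/25; evaluating from 0 to 2*pi: ∫_{0}^{2*pi} (-2*t) cos(5*t/2) dt = (8/25) - (-8/25) = 16/25.
Hence a_5 = (1/pi)·(16/25) = 16/(25*pi).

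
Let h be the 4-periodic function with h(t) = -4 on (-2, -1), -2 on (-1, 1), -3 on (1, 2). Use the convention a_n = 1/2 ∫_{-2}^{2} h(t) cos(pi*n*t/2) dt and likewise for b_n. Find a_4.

a_4 = 1/2 ∫_{-2}^{2} h(t) cos(2*pi*t) dt.
Split the integral at the breakpoints.
Directly, an antiderivative of (-4) cos(2*pi*t) is -2*sin(2*pi*t)/pi; evaluating from -2 to -1: ∫_{-2}^{-1} (-4) cos(2*pi*t) dt = (0) - (0) = 0.
Directly, an antiderivative of (-2) cos(2*pi*t) is -sin(2*pi*t)/pi; evaluating from -1 to 1: ∫_{-1}^{1} (-2) cos(2*pi*t) dt = (0) - (0) = 0.
Directly, an antiderivative of (-3) cos(2*pi*t) is -3*sin(2*pi*t)/(2*pi); evaluating from 1 to 2: ∫_{1}^{2} (-3) cos(2*pi*t) dt = (0) - (0) = 0.
Summing the pieces and multiplying by (1/2) gives a_4 = 0.

0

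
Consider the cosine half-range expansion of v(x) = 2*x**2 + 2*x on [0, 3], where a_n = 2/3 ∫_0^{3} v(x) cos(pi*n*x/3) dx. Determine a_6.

a_6 = 2/3 ∫_0^{3} (2*x**2 + 2*x) cos(2*pi*x) dx.
Integrating by parts twice (tabular method), an antiderivative of (2*x**2 + 2*x) cos(2*pi*x) is x**2*sin(2*pi*x)/pi + x*sin(2*pi*x)/pi + x*cos(2*pi*x)/pi**2 - sin(2*pi*x)/(2*pi**3) + cos(2*pi*x)/(2*pi**2); evaluating from 0 to 3: ∫_{0}^{3} (2*x**2 + 2*x) cos(2*pi*x) dx = (7/(2*pi**2)) - (1/(2*pi**2)) = 3/pi**2.
Hence a_6 = (2/3)·(3/pi**2) = 2/pi**2.

2/pi**2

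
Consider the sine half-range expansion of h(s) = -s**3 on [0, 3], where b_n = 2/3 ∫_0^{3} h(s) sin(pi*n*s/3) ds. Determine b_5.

54*(6 - 25*pi**2)/(125*pi**3)

b_5 = 2/3 ∫_0^{3} (-s**3) sin(5*pi*s/3) ds.
Integrating by parts three times (tabular method), an antiderivative of (-s**3) sin(5*pi*s/3) is 3*s**3*cos(5*pi*s/3)/(5*pi) - 27*s**2*sin(5*pi*s/3)/(25*pi**2) - 162*s*cos(5*pi*s/3)/(125*pi**3) + 486*sin(5*pi*s/3)/(625*pi**4); evaluating from 0 to 3: ∫_{0}^{3} (-s**3) sin(5*pi*s/3) ds = (81*(6 - 25*pi**2)/(125*pi**3)) - (0) = 81*(6 - 25*pi**2)/(125*pi**3).
Hence b_5 = (2/3)·(81*(6 - 25*pi**2)/(125*pi**3)) = 54*(6 - 25*pi**2)/(125*pi**3).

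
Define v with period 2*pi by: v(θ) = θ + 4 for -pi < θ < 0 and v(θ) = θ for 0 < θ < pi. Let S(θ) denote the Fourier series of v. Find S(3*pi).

2

θ = 3*pi differs from θ = -pi by 2 full period(s), and the series is 2*pi-periodic.
At θ = -pi the one-sided limits are v(-pi^-) = pi and v(-pi^+) = 4 - pi.
By Dirichlet's theorem the series converges to their average, [(pi) + (4 - pi)]/2 = 2.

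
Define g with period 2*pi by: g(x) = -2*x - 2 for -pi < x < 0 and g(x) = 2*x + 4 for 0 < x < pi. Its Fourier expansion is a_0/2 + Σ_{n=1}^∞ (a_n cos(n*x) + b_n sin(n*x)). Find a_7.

a_7 = 1/pi ∫_{-pi}^{pi} g(x) cos(7*x) dx.
Split the integral at the breakpoints.
Integrating by parts (boundary term plus one more integral), an antiderivative of (-2*x - 2) cos(7*x) is -2*x*sin(7*x)/7 - 2*sin(7*x)/7 - 2*cos(7*x)/49; evaluating from -pi to 0: ∫_{-pi}^{0} (-2*x - 2) cos(7*x) dx = (-2/49) - (2/49) = -4/49.
Integrating by parts (boundary term plus one more integral), an antiderivative of (2*x + 4) cos(7*x) is 2*x*sin(7*x)/7 + 4*sin(7*x)/7 + 2*cos(7*x)/49; evaluating from 0 to pi: ∫_{0}^{pi} (2*x + 4) cos(7*x) dx = (-2/49) - (2/49) = -4/49.
Summing the pieces and multiplying by (1/pi) gives a_7 = -8/(49*pi).

-8/(49*pi)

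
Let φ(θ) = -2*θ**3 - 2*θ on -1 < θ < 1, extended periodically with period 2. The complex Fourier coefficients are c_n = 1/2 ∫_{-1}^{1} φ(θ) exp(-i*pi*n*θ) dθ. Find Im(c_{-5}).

4*(3 - 25*pi**2)/(125*pi**3)

Since φ is real-valued, Im(c_{-5}) = -1/2 ∫_{-1}^{1} φ(θ) sin(-5*pi*θ) dθ = b_{5}/2.
φ is odd and sin(-5*pi*θ) is odd, so the integrand is even: ∫_{-1}^{1} φ(θ) sin(-5*pi*θ) dθ = 2∫_0^{1} φ(θ) sin(-5*pi*θ) dθ.
Integrating by parts three times (tabular method), an antiderivative of (-2*θ**3 - 2*θ) sin(-5*pi*θ) is -2*θ**3*cos(5*pi*θ)/(5*pi) + 6*θ**2*sin(5*pi*θ)/(25*pi**2) - 2*θ*cos(5*pi*θ)/(5*pi) + 12*θ*cos(5*pi*θ)/(125*pi**3) - 12*sin(5*pi*θ)/(625*pi**4) + 2*sin(5*pi*θ)/(25*pi**2); evaluating from 0 to 1: ∫_{0}^{1} (-2*θ**3 - 2*θ) sin(-5*pi*θ) dθ = (4*(-3 + 25*pi**2)/(125*pi**3)) - (0) = 4*(-3 + 25*pi**2)/(125*pi**3).
So ∫_{-1}^{1} φ(θ) sin(-5*pi*θ) dθ = 8*(-3 + 25*pi**2)/(125*pi**3).
Hence Im(c_{-5}) = (-1/2)·(8*(-3 + 25*pi**2)/(125*pi**3)) = 4*(3 - 25*pi**2)/(125*pi**3).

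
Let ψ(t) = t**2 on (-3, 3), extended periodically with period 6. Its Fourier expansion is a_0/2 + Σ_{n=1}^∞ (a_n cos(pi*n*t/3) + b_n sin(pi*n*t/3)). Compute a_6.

pi**(-2)

a_6 = 1/3 ∫_{-3}^{3} ψ(t) cos(2*pi*t) dt.
ψ is even and cos(2*pi*t) is even, so the integrand is even and a_6 = 2/3 ∫_0^{3} ψ(t) cos(2*pi*t) dt.
Integrating by parts twice (tabular method), an antiderivative of (t**2) cos(2*pi*t) is t**2*sin(2*pi*t)/(2*pi) + t*cos(2*pi*t)/(2*pi**2) - sin(2*pi*t)/(4*pi**3); evaluating from 0 to 3: ∫_{0}^{3} (t**2) cos(2*pi*t) dt = (3/(2*pi**2)) - (0) = 3/(2*pi**2).
Hence a_6 = (2/3)·(3/(2*pi**2)) = pi**(-2).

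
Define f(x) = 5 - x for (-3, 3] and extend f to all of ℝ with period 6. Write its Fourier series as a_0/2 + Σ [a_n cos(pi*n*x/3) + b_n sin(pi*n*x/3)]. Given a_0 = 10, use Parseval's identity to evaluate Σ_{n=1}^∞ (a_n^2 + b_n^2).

6

Parseval: a_0^2/2 + Σ_{n≥1} (a_n^2+b_n^2) = 1/3 ∫_{-3}^{3} f(x)^2 dx = 56.
Subtract a_0^2/2 = 50: Σ (a_n^2+b_n^2) = 6.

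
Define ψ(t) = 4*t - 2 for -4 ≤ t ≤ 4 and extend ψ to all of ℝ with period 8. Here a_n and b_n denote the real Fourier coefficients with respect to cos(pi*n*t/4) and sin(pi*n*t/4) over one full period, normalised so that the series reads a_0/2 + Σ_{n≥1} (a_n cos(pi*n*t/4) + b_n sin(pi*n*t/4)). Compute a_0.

-4

a_0 = 1/4 ∫_{-4}^{4} ψ(t) dt = 1/4 · (-16) = -4.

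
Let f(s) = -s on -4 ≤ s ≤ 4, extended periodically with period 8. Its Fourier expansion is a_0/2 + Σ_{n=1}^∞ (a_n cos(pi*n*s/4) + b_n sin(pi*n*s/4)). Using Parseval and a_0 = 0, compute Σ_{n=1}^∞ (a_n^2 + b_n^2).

Parseval: a_0^2/2 + Σ_{n≥1} (a_n^2+b_n^2) = 1/4 ∫_{-4}^{4} f(s)^2 ds = 32/3.
Subtract a_0^2/2 = 0: Σ (a_n^2+b_n^2) = 32/3.

32/3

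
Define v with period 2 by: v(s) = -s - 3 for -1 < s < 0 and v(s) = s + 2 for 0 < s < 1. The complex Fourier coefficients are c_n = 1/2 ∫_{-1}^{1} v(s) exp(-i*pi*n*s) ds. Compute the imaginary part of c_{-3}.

Since v is real-valued, Im(c_{-3}) = -1/2 ∫_{-1}^{1} v(s) sin(-3*pi*s) ds = b_{3}/2.
Split the integral at the breakpoints.
Integrating by parts (boundary term plus one more integral), an antiderivative of (-s - 3) sin(-3*pi*s) is -s*cos(3*pi*s)/(3*pi) + sin(3*pi*s)/(9*pi**2) - cos(3*pi*s)/pi; evaluating from -1 to 0: ∫_{-1}^{0} (-s - 3) sin(-3*pi*s) ds = (-1/pi) - (2/(3*pi)) = -5/(3*pi).
Integrating by parts (boundary term plus one more integral), an antiderivative of (s + 2) sin(-3*pi*s) is s*cos(3*pi*s)/(3*pi) - sin(3*pi*s)/(9*pi**2) + 2*cos(3*pi*s)/(3*pi); evaluating from 0 to 1: ∫_{0}^{1} (s + 2) sin(-3*pi*s) ds = (-1/pi) - (2/(3*pi)) = -5/(3*pi).
So ∫_{-1}^{1} v(s) sin(-3*pi*s) ds = -10/(3*pi).
Hence Im(c_{-3}) = (-1/2)·(-10/(3*pi)) = 5/(3*pi).

5/(3*pi)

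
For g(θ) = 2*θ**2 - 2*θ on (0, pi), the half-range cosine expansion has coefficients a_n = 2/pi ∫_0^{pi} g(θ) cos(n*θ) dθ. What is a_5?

8*(1 - pi)/(25*pi)

a_5 = 2/pi ∫_0^{pi} (2*θ**2 - 2*θ) cos(5*θ) dθ.
Integrating by parts twice (tabular method), an antiderivative of (2*θ**2 - 2*θ) cos(5*θ) is 2*θ**2*sin(5*θ)/5 - 2*θ*sin(5*θ)/5 + 4*θ*cos(5*θ)/25 - 4*sin(5*θ)/125 - 2*cos(5*θ)/25; evaluating from 0 to pi: ∫_{0}^{pi} (2*θ**2 - 2*θ) cos(5*θ) dθ = (2/25 - 4*pi/25) - (-2/25) = 4/25 - 4*pi/25.
Hence a_5 = (2/pi)·(4/25 - 4*pi/25) = 8*(1 - pi)/(25*pi).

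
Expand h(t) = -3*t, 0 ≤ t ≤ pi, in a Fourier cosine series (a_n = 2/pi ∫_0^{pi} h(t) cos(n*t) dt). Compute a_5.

12/(25*pi)

a_5 = 2/pi ∫_0^{pi} (-3*t) cos(5*t) dt.
Integrating by parts (boundary term plus one more integral), an antiderivative of (-3*t) cos(5*t) is -3*t*sin(5*t)/5 - 3*cos(5*t)/25; evaluating from 0 to pi: ∫_{0}^{pi} (-3*t) cos(5*t) dt = (3/25) - (-3/25) = 6/25.
Hence a_5 = (2/pi)·(6/25) = 12/(25*pi).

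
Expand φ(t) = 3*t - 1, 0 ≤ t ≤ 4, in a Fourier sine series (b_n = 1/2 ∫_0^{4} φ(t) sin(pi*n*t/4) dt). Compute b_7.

b_7 = 1/2 ∫_0^{4} (3*t - 1) sin(7*pi*t/4) dt.
Integrating by parts (boundary term plus one more integral), an antiderivative of (3*t - 1) sin(7*pi*t/4) is -12*t*cos(7*pi*t/4)/(7*pi) + 48*sin(7*pi*t/4)/(49*pi**2) + 4*cos(7*pi*t/4)/(7*pi); evaluating from 0 to 4: ∫_{0}^{4} (3*t - 1) sin(7*pi*t/4) dt = (44/(7*pi)) - (4/(7*pi)) = 40/(7*pi).
Hence b_7 = (1/2)·(40/(7*pi)) = 20/(7*pi).

20/(7*pi)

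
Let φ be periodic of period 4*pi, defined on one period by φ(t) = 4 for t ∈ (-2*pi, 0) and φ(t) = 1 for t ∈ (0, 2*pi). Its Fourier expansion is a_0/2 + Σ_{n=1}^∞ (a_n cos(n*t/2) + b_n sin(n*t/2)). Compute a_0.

5

a_0 = (1/(2*pi)) ∫_{-2*pi}^{2*pi} φ(t) dt = (1/(2*pi)) · (10*pi) = 5.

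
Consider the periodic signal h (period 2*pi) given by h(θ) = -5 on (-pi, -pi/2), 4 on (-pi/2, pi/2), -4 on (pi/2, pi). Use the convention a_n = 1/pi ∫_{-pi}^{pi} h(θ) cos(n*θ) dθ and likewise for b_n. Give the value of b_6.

-1/(3*pi)

b_6 = 1/pi ∫_{-pi}^{pi} h(θ) sin(6*θ) dθ.
Split the integral at the breakpoints.
Directly, an antiderivative of (-5) sin(6*θ) is 5*cos(6*θ)/6; evaluating from -pi to -pi/2: ∫_{-pi}^{-pi/2} (-5) sin(6*θ) dθ = (-5/6) - (5/6) = -5/3.
Directly, an antiderivative of (4) sin(6*θ) is -2*cos(6*θ)/3; evaluating from -pi/2 to pi/2: ∫_{-pi/2}^{pi/2} (4) sin(6*θ) dθ = (2/3) - (2/3) = 0.
Directly, an antiderivative of (-4) sin(6*θ) is 2*cos(6*θ)/3; evaluating from pi/2 to pi: ∫_{pi/2}^{pi} (-4) sin(6*θ) dθ = (2/3) - (-2/3) = 4/3.
Summing the pieces and multiplying by (1/pi) gives b_6 = -1/(3*pi).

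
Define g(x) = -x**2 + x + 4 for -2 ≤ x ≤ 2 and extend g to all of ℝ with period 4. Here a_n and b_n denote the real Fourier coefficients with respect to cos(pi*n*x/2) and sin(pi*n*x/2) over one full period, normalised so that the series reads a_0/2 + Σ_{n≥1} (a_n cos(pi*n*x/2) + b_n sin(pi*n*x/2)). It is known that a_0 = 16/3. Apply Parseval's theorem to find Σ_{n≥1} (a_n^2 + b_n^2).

Parseval: a_0^2/2 + Σ_{n≥1} (a_n^2+b_n^2) = 1/2 ∫_{-2}^{2} g(x)^2 dx = 296/15.
Subtract a_0^2/2 = 128/9: Σ (a_n^2+b_n^2) = 248/45.

248/45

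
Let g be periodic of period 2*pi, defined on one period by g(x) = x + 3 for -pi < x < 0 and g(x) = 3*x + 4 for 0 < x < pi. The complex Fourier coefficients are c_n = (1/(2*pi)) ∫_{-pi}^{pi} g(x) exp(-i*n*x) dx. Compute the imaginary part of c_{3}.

Since g is real-valued, Im(c_{3}) = -(1/(2*pi)) ∫_{-pi}^{pi} g(x) sin(3*x) dx = -b_{3}/2.
Split the integral at the breakpoints.
Integrating by parts (boundary term plus one more integral), an antiderivative of (x + 3) sin(3*x) is -x*cos(3*x)/3 + sin(3*x)/9 - cos(3*x); evaluating from -pi to 0: ∫_{-pi}^{0} (x + 3) sin(3*x) dx = (-1) - (1 - pi/3) = -2 + pi/3.
Integrating by parts (boundary term plus one more integral), an antiderivative of (3*x + 4) sin(3*x) is -x*cos(3*x) + sin(3*x)/3 - 4*cos(3*x)/3; evaluating from 0 to pi: ∫_{0}^{pi} (3*x + 4) sin(3*x) dx = (4/3 + pi) - (-4/3) = 8/3 + pi.
So ∫_{-pi}^{pi} g(x) sin(3*x) dx = 2/3 + 4*pi/3.
Hence Im(c_{3}) = (-1/(2*pi))·(2/3 + 4*pi/3) = (-2*pi - 1)/(3*pi).

(-2*pi - 1)/(3*pi)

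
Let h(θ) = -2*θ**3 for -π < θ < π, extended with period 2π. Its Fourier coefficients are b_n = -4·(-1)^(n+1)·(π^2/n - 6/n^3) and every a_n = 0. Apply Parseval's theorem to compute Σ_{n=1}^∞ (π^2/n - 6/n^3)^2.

pi**6/14

Parseval: Σ b_n^2 = (1/π) ∫_{-π}^{π} h(θ)^2 dθ = 8*pi**6/7.
b_n^2 = 16·(π^2/n - 6/n^3)^2, so the sum equals (8*pi**6/7)/16 = pi**6/14.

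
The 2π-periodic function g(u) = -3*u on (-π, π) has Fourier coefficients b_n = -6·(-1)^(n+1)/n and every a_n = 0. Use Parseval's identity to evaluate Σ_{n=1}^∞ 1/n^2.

Parseval: Σ b_n^2 = (1/π) ∫_{-π}^{π} g(u)^2 du = 6*pi**2.
Σ b_n^2 = Σ 36/n^2, so Σ 1/n^2 = (6*pi**2)/36 = pi**2/6.

pi**2/6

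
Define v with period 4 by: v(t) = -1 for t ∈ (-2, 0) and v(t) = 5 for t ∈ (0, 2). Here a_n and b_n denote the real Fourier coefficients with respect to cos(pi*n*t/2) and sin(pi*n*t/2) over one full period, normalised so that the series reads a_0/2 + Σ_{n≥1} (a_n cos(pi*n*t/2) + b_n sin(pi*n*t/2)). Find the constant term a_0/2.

a_0 = 1/2 ∫_{-2}^{2} v(t) dt = 1/2 · (8) = 4.
So the constant term a_0/2 = 2.

2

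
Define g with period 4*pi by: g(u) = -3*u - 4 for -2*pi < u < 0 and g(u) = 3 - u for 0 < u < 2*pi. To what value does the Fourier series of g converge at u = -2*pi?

-1/2 + 2*pi

At u = -2*pi the one-sided limits are g(-2*pi^-) = 3 - 2*pi and g(-2*pi^+) = -4 + 6*pi.
By Dirichlet's theorem the series converges to their average, [(3 - 2*pi) + (-4 + 6*pi)]/2 = -1/2 + 2*pi.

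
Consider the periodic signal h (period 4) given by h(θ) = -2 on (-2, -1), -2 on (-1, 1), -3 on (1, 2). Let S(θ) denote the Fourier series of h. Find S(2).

At θ = 2 the one-sided limits are h(2^-) = -3 and h(2^+) = -2.
By Dirichlet's theorem the series converges to their average, [(-3) + (-2)]/2 = -5/2.

-5/2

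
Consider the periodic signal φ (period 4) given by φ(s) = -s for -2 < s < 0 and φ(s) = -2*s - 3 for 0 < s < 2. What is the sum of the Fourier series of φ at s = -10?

-5/2

s = -10 differs from s = -2 by -2 full period(s), and the series is 4-periodic.
At s = -2 the one-sided limits are φ(-2^-) = -7 and φ(-2^+) = 2.
By Dirichlet's theorem the series converges to their average, [(-7) + (2)]/2 = -5/2.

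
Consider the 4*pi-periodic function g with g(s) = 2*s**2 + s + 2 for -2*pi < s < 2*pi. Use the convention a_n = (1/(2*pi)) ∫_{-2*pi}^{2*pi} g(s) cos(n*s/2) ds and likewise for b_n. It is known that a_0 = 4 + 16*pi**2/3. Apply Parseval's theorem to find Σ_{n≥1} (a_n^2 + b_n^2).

Parseval: a_0^2/2 + Σ_{n≥1} (a_n^2+b_n^2) = (1/(2*pi)) ∫_{-2*pi}^{2*pi} g(s)^2 ds = 8 + 24*pi**2 + 128*pi**4/5.
Subtract a_0^2/2 = 8*(3 + 4*pi**2)**2/9: Σ (a_n^2+b_n^2) = 8*pi**2*(15 + 64*pi**2)/45.

8*pi**2*(15 + 64*pi**2)/45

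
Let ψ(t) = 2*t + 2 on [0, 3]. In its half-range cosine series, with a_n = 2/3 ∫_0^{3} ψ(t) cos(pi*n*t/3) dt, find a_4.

a_4 = 2/3 ∫_0^{3} (2*t + 2) cos(4*pi*t/3) dt.
Integrating by parts (boundary term plus one more integral), an antiderivative of (2*t + 2) cos(4*pi*t/3) is 3*t*sin(4*pi*t/3)/(2*pi) + 3*sin(4*pi*t/3)/(2*pi) + 9*cos(4*pi*t/3)/(8*pi**2); evaluating from 0 to 3: ∫_{0}^{3} (2*t + 2) cos(4*pi*t/3) dt = (9/(8*pi**2)) - (9/(8*pi**2)) = 0.
Hence a_4 = (2/3)·(0) = 0.

0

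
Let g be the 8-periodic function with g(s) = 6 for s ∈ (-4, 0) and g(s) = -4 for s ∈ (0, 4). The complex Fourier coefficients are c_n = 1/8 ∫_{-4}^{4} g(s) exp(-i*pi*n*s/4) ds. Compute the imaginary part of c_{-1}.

-10/pi

Since g is real-valued, Im(c_{-1}) = -1/8 ∫_{-4}^{4} g(s) sin(-pi*s/4) ds = b_{1}/2.
Split the integral at the breakpoints.
Directly, an antiderivative of (6) sin(-pi*s/4) is 24*cos(pi*s/4)/pi; evaluating from -4 to 0: ∫_{-4}^{0} (6) sin(-pi*s/4) ds = (24/pi) - (-24/pi) = 48/pi.
Directly, an antiderivative of (-4) sin(-pi*s/4) is -16*cos(pi*s/4)/pi; evaluating from 0 to 4: ∫_{0}^{4} (-4) sin(-pi*s/4) ds = (16/pi) - (-16/pi) = 32/pi.
So ∫_{-4}^{4} g(s) sin(-pi*s/4) ds = 80/pi.
Hence Im(c_{-1}) = (-1/8)·(80/pi) = -10/pi.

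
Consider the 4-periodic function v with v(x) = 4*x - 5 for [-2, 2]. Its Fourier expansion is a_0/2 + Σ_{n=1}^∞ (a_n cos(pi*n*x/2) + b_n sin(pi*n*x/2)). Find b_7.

16/(7*pi)

b_7 = 1/2 ∫_{-2}^{2} v(x) sin(7*pi*x/2) dx.
Integrating by parts (boundary term plus one more integral), an antiderivative of (4*x - 5) sin(7*pi*x/2) is -8*x*cos(7*pi*x/2)/(7*pi) + 16*sin(7*pi*x/2)/(49*pi**2) + 10*cos(7*pi*x/2)/(7*pi); evaluating from -2 to 2: ∫_{-2}^{2} (4*x - 5) sin(7*pi*x/2) dx = (6/(7*pi)) - (-26/(7*pi)) = 32/(7*pi).
Hence b_7 = (1/2)·(32/(7*pi)) = 16/(7*pi).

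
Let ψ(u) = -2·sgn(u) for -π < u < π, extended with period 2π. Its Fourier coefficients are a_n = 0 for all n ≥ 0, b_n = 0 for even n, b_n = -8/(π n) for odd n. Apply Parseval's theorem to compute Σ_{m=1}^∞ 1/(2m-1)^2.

pi**2/8

Parseval: Σ b_n^2 = (1/π) ∫_{-π}^{π} ψ(u)^2 du = 8.
Only odd n contribute, with b_n^2 = 64/(π^2 n^2), so Σ_{m≥1} 1/(2m-1)^2 = π^2·(8)/64 = pi**2/8.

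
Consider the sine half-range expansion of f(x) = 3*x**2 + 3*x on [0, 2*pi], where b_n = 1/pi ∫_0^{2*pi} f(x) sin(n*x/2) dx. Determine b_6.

b_6 = 1/pi ∫_0^{2*pi} (3*x**2 + 3*x) sin(3*x) dx.
Integrating by parts twice (tabular method), an antiderivative of (3*x**2 + 3*x) sin(3*x) is -x**2*cos(3*x) + 2*x*sin(3*x)/3 - x*cos(3*x) + sin(3*x)/3 + 2*cos(3*x)/9; evaluating from 0 to 2*pi: ∫_{0}^{2*pi} (3*x**2 + 3*x) sin(3*x) dx = (-4*pi**2 - 2*pi + 2/9) - (2/9) = -2*pi*(1 + 2*pi).
Hence b_6 = (1/pi)·(-2*pi*(1 + 2*pi)) = -4*pi - 2.

-4*pi - 2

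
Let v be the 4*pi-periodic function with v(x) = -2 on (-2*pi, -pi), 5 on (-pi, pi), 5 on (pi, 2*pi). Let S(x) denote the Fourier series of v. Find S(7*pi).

3/2

x = 7*pi differs from x = -pi by 2 full period(s), and the series is 4*pi-periodic.
At x = -pi the one-sided limits are v(-pi^-) = -2 and v(-pi^+) = 5.
By Dirichlet's theorem the series converges to their average, [(-2) + (5)]/2 = 3/2.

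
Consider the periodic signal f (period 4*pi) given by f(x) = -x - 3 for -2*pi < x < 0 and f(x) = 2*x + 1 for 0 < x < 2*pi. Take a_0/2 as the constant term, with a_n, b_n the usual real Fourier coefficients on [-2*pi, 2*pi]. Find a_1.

-12/pi

a_1 = (1/(2*pi)) ∫_{-2*pi}^{2*pi} f(x) cos(x/2) dx.
Split the integral at the breakpoints.
Integrating by parts (boundary term plus one more integral), an antiderivative of (-x - 3) cos(x/2) is -2*x*sin(x/2) - 6*sin(x/2) - 4*cos(x/2); evaluating from -2*pi to 0: ∫_{-2*pi}^{0} (-x - 3) cos(x/2) dx = (-4) - (4) = -8.
Integrating by parts (boundary term plus one more integral), an antiderivative of (2*x + 1) cos(x/2) is 4*x*sin(x/2) + 2*sin(x/2) + 8*cos(x/2); evaluating from 0 to 2*pi: ∫_{0}^{2*pi} (2*x + 1) cos(x/2) dx = (-8) - (8) = -16.
Summing the pieces and multiplying by (1/(2*pi)) gives a_1 = -12/pi.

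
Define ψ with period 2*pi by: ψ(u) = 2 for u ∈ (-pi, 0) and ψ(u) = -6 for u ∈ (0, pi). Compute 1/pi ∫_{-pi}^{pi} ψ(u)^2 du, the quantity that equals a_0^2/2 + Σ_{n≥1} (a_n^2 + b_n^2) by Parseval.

40

1/pi ∫_{-pi}^{pi} ψ(u)^2 du = 1/pi · (40*pi) = 40.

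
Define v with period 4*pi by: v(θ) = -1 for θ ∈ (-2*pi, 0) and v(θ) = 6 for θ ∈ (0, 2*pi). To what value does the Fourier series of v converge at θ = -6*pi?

θ = -6*pi differs from θ = 2*pi by -2 full period(s), and the series is 4*pi-periodic.
At θ = 2*pi the one-sided limits are v(2*pi^-) = 6 and v(2*pi^+) = -1.
By Dirichlet's theorem the series converges to their average, [(6) + (-1)]/2 = 5/2.

5/2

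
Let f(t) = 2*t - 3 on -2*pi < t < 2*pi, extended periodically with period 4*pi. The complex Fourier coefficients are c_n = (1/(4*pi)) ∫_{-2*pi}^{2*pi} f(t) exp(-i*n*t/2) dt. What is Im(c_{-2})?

-2

Since f is real-valued, Im(c_{-2}) = -(1/(4*pi)) ∫_{-2*pi}^{2*pi} f(t) sin(-t) dt = b_{2}/2.
Integrating by parts (boundary term plus one more integral), an antiderivative of (2*t - 3) sin(-t) is 2*t*cos(t) - 2*sin(t) - 3*cos(t); evaluating from -2*pi to 2*pi: ∫_{-2*pi}^{2*pi} (2*t - 3) sin(-t) dt = (-3 + 4*pi) - (-4*pi - 3) = 8*pi.
Hence Im(c_{-2}) = (-1/(4*pi))·(8*pi) = -2.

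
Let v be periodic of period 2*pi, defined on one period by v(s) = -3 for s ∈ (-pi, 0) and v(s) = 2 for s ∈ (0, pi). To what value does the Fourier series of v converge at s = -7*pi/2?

s = -7*pi/2 differs from s = pi/2 by -2 full period(s), and the series is 2*pi-periodic.
v is continuous at s = pi/2 with value 2, so the series converges to 2 there.

2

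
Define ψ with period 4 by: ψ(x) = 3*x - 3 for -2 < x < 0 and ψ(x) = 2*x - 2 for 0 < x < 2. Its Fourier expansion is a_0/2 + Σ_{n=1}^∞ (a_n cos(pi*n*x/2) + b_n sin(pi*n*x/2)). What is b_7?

12/(7*pi)

b_7 = 1/2 ∫_{-2}^{2} ψ(x) sin(7*pi*x/2) dx.
Split the integral at the breakpoints.
Integrating by parts (boundary term plus one more integral), an antiderivative of (3*x - 3) sin(7*pi*x/2) is -6*x*cos(7*pi*x/2)/(7*pi) + 12*sin(7*pi*x/2)/(49*pi**2) + 6*cos(7*pi*x/2)/(7*pi); evaluating from -2 to 0: ∫_{-2}^{0} (3*x - 3) sin(7*pi*x/2) dx = (6/(7*pi)) - (-18/(7*pi)) = 24/(7*pi).
Integrating by parts (boundary term plus one more integral), an antiderivative of (2*x - 2) sin(7*pi*x/2) is -4*x*cos(7*pi*x/2)/(7*pi) + 8*sin(7*pi*x/2)/(49*pi**2) + 4*cos(7*pi*x/2)/(7*pi); evaluating from 0 to 2: ∫_{0}^{2} (2*x - 2) sin(7*pi*x/2) dx = (4/(7*pi)) - (4/(7*pi)) = 0.
Summing the pieces and multiplying by (1/2) gives b_7 = 12/(7*pi).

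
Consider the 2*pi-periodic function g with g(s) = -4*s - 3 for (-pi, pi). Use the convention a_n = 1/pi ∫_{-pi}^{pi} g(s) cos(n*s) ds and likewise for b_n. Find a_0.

-6

a_0 = 1/pi ∫_{-pi}^{pi} g(s) ds = 1/pi · (-6*pi) = -6.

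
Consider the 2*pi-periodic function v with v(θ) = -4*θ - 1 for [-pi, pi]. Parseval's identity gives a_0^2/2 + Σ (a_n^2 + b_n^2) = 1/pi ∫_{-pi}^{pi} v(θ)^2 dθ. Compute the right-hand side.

2 + 32*pi**2/3

1/pi ∫_{-pi}^{pi} v(θ)^2 dθ = 1/pi · (2*pi + 32*pi**3/3) = 2 + 32*pi**2/3.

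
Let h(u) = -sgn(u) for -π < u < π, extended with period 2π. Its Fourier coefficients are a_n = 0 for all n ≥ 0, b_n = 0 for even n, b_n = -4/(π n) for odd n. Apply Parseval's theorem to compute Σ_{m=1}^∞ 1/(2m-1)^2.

pi**2/8

Parseval: Σ b_n^2 = (1/π) ∫_{-π}^{π} h(u)^2 du = 2.
Only odd n contribute, with b_n^2 = 16/(π^2 n^2), so Σ_{m≥1} 1/(2m-1)^2 = π^2·(2)/16 = pi**2/8.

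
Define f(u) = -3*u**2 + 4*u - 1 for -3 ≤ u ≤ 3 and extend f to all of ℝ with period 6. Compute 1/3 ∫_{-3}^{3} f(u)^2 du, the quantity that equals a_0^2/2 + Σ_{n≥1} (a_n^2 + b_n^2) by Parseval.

1/3 ∫_{-3}^{3} f(u)^2 du = 1/3 · (6384/5) = 2128/5.

2128/5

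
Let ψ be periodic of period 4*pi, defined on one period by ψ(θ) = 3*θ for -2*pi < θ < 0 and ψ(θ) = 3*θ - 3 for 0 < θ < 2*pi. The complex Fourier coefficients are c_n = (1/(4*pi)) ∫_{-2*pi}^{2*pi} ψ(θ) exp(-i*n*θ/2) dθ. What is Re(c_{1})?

Since ψ is real-valued, Re(c_{1}) = (1/(4*pi)) ∫_{-2*pi}^{2*pi} ψ(θ) cos(θ/2) dθ = a_{1}/2.
Split the integral at the breakpoints.
Integrating by parts (boundary term plus one more integral), an antiderivative of (3*θ) cos(θ/2) is 6*θ*sin(θ/2) + 12*cos(θ/2); evaluating from -2*pi to 0: ∫_{-2*pi}^{0} (3*θ) cos(θ/2) dθ = (12) - (-12) = 24.
Integrating by parts (boundary term plus one more integral), an antiderivative of (3*θ - 3) cos(θ/2) is 6*θ*sin(θ/2) - 6*sin(θ/2) + 12*cos(θ/2); evaluating from 0 to 2*pi: ∫_{0}^{2*pi} (3*θ - 3) cos(θ/2) dθ = (-12) - (12) = -24.
So ∫_{-2*pi}^{2*pi} ψ(θ) cos(θ/2) dθ = 0.
Hence Re(c_{1}) = (1/(4*pi))·(0) = 0.

0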